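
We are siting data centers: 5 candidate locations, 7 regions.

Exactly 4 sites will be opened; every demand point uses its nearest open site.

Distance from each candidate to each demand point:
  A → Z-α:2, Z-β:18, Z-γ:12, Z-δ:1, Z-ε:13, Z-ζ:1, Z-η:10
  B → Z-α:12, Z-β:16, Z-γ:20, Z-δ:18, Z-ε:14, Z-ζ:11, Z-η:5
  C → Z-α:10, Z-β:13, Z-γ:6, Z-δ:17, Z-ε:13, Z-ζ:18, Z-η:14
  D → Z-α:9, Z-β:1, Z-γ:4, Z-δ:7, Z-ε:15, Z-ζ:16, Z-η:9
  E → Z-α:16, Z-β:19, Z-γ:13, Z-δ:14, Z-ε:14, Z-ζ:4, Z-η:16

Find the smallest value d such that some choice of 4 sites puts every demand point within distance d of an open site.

Open {A, B, C, D}.
  Farthest demand point is Z-ε at distance 13 (to A); all others are ≤ 13.
With {A, B, C, E} the worst case is 13.
With {A, B, D, E} the worst case is 13.
No size-4 selection achieves below 13.

13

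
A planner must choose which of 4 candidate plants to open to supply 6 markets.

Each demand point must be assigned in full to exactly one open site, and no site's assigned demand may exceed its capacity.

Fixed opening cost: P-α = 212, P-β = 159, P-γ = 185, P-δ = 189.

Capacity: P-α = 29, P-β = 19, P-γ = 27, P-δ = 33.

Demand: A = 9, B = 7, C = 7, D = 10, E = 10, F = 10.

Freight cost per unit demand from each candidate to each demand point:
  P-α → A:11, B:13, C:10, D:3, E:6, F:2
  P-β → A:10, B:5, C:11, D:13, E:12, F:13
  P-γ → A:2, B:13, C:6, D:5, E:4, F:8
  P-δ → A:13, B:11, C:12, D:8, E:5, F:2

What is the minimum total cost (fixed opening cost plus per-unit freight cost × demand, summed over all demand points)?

631

Open {P-γ, P-δ}; cheapest assignment that respects the capacities:
  P-γ (cap 27, load 26): A, C, D — cost 9×2 + 7×6 + 10×5 = 110
  P-δ (cap 33, load 27): B, E, F — cost 7×11 + 10×5 + 10×2 = 147
  Shipping 257, fixed 374 → total 631.
  Any other capacity-feasible assignment to {P-γ, P-δ} ships for at least 257.
Compare {P-α, P-γ}: its best feasible assignment gives total 638.
Compare {P-α, P-β, P-γ}: its best feasible assignment gives total 741.
Every other set of open sites that can feasibly serve all demand totals ≥ 638 even under its best assignment. Minimum: 631.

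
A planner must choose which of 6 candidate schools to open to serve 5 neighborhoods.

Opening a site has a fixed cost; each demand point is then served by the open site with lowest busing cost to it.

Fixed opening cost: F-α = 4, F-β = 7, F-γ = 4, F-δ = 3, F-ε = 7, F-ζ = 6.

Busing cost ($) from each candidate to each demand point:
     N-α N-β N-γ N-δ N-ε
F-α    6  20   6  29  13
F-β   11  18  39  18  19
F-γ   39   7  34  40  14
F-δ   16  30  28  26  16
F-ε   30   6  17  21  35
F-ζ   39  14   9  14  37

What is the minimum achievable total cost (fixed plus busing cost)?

Open {F-α, F-γ, F-ζ}: assign each demand point to its cheapest open site.
  N-α→F-α 6, N-β→F-γ 7, N-γ→F-α 6, N-δ→F-ζ 14, N-ε→F-α 13
  busing cost 46, fixed 14 → total 60.
Compare {F-α, F-ε, F-ζ}: busing cost 45 + fixed 17 = 62.
Compare {F-α, F-ε}: busing cost 52 + fixed 11 = 63.
Compare {F-α, F-ζ}: busing cost 53 + fixed 10 = 63.
All other subsets cost ≥ 62. Minimum total cost: 60.

60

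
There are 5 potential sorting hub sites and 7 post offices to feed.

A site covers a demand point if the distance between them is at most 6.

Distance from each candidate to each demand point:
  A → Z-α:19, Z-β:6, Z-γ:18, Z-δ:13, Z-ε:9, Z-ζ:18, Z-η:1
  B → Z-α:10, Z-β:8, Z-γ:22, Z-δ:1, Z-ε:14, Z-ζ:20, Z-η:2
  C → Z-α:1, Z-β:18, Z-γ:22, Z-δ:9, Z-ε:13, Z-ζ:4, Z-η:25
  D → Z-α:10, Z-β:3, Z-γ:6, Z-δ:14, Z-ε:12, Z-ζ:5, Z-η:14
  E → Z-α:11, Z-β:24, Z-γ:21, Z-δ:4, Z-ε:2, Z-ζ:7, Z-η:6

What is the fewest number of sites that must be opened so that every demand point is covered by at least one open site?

3

Coverage sets (demand points within 6 of each site):
  A: {Z-β, Z-η}
  B: {Z-δ, Z-η}
  C: {Z-α, Z-ζ}
  D: {Z-β, Z-γ, Z-ζ}
  E: {Z-δ, Z-ε, Z-η}
No 2 sites suffice: every size-2 union leaves at least one demand point uncovered.
But {C, D, E} covers everything, so the minimum is 3.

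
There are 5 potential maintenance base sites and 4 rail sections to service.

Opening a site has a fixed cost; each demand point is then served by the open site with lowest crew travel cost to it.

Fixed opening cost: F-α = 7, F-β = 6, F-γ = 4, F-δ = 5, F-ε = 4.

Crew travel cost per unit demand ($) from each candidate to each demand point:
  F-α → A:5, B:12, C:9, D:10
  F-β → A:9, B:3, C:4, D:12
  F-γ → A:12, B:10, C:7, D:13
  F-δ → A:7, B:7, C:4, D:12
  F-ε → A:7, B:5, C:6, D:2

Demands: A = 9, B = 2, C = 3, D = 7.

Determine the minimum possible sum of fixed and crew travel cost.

94

Open {F-α, F-β, F-ε}: assign each demand point to its cheapest open site.
  A→F-α 9×5=45, B→F-β 2×3=6, C→F-β 3×4=12, D→F-ε 7×2=14
  crew travel cost 77, fixed 17 → total 94.
Compare {F-α, F-δ, F-ε}: crew travel cost 81 + fixed 16 = 97.
Compare {F-α, F-ε}: crew travel cost 87 + fixed 11 = 98.
Compare {F-α, F-β, F-γ, F-ε}: crew travel cost 77 + fixed 21 = 98.
All other subsets cost ≥ 97. Minimum total cost: 94.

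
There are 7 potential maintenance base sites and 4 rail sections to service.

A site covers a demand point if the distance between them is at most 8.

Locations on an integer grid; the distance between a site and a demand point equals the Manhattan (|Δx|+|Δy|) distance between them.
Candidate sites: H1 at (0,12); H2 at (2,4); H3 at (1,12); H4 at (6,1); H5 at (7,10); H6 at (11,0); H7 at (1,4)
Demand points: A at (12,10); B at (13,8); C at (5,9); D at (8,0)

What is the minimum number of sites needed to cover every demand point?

2

Coverage sets (demand points within 8 of each site):
  H1: {C}
  H2: {C}
  H3: {C}
  H4: {D}
  H5: {A, B, C}
  H6: {D}
  H7: {}
No single site covers all 4 demand points.
But {H4, H5} covers everything, so the minimum is 2.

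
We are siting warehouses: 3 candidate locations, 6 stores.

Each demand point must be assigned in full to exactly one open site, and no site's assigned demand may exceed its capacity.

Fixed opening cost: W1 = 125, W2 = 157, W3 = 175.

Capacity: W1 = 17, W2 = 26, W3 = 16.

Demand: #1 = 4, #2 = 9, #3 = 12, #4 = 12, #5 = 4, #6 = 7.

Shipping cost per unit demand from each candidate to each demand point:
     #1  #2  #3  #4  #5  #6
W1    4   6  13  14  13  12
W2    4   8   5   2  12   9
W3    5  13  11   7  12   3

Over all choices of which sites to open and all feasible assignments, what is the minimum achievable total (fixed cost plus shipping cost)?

Open {W1, W2, W3}; cheapest assignment that respects the capacities:
  W1 (cap 17, load 13): #1, #2 — cost 4×4 + 9×6 = 70
  W2 (cap 26, load 24): #3, #4 — cost 12×5 + 12×2 = 84
  W3 (cap 16, load 11): #5, #6 — cost 4×12 + 7×3 = 69
  Shipping 223, fixed 457 → total 680.
  Any other capacity-feasible assignment to {W1, W2, W3} ships for at least 223.
Total demand is 48 and no other set of sites has combined capacity ≥ 48, so {W1, W2, W3} is the only feasible choice of open sites. Minimum: 680.

680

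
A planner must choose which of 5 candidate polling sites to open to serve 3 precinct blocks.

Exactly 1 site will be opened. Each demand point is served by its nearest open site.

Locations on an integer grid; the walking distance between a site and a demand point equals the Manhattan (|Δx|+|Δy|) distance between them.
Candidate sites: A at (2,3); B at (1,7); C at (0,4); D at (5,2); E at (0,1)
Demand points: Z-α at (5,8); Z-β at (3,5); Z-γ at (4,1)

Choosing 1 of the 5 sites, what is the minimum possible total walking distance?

Open {D}.
  Z-α→D 6, Z-β→D 5, Z-γ→D 2  ⇒ total 13.
Compare {A}: total 15.
Compare {B}: total 18.
No size-1 selection does better; minimum is 13.

13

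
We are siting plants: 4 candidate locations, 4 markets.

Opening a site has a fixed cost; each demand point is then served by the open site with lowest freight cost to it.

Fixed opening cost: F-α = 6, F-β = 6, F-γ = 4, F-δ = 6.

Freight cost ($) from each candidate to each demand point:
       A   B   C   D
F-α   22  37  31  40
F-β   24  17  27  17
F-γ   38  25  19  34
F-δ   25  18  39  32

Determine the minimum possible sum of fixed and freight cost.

Open {F-β, F-γ}: assign each demand point to its cheapest open site.
  A→F-β 24, B→F-β 17, C→F-γ 19, D→F-β 17
  freight cost 77, fixed 10 → total 87.
Compare {F-β}: freight cost 85 + fixed 6 = 91.
Compare {F-α, F-β, F-γ}: freight cost 75 + fixed 16 = 91.
Compare {F-β, F-γ, F-δ}: freight cost 77 + fixed 16 = 93.
All other subsets cost ≥ 91. Minimum total cost: 87.

87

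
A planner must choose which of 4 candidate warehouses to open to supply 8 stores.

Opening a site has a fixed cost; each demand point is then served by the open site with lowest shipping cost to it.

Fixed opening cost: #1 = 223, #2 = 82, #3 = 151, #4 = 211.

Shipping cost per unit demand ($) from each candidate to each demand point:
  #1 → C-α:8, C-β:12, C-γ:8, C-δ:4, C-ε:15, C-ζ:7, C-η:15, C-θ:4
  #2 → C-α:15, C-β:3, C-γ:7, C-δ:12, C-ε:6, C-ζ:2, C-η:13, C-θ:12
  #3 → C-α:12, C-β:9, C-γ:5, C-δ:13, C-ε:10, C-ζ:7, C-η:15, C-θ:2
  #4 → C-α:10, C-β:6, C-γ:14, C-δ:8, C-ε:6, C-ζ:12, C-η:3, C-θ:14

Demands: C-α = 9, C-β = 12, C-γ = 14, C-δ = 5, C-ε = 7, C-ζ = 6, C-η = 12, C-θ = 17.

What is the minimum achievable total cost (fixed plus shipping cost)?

Open {#2, #3}: assign each demand point to its cheapest open site.
  C-α→#3 9×12=108, C-β→#2 12×3=36, C-γ→#3 14×5=70, C-δ→#2 5×12=60, C-ε→#2 7×6=42, C-ζ→#2 6×2=12, C-η→#2 12×13=156, C-θ→#3 17×2=34
  shipping cost 518, fixed 233 → total 751.
Compare {#3, #4}: shipping cost 426 + fixed 362 = 788.
Compare {#2, #3, #4}: shipping cost 360 + fixed 444 = 804.
Compare {#1, #2}: shipping cost 504 + fixed 305 = 809.
All other subsets cost ≥ 788. Minimum total cost: 751.

751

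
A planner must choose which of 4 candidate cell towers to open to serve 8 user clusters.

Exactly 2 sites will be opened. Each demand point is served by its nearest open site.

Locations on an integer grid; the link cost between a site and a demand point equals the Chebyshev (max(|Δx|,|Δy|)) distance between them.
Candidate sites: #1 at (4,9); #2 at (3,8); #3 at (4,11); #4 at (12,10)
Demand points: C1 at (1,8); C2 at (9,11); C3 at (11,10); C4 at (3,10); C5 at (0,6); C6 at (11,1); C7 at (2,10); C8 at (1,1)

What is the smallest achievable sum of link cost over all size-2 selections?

28

Open {#2, #4}.
  C1→#2 2, C2→#4 3, C3→#4 1, C4→#2 2, C5→#2 3, C6→#2 8, C7→#2 2, C8→#2 7  ⇒ total 28.
Compare {#1, #4}: total 30.
Compare {#3, #4}: total 34.
No size-2 selection does better; minimum is 28.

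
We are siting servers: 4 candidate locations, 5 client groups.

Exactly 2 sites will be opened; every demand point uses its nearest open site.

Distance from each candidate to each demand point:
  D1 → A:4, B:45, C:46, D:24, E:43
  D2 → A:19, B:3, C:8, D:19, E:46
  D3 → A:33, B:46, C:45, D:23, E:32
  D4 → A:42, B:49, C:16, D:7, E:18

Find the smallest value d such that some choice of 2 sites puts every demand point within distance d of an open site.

Open {D2, D4}.
  Farthest demand point is A at distance 19 (to D2); all others are ≤ 19.
With {D2, D3} the worst case is 32.
With {D1, D2} the worst case is 43.
No size-2 selection achieves below 19.

19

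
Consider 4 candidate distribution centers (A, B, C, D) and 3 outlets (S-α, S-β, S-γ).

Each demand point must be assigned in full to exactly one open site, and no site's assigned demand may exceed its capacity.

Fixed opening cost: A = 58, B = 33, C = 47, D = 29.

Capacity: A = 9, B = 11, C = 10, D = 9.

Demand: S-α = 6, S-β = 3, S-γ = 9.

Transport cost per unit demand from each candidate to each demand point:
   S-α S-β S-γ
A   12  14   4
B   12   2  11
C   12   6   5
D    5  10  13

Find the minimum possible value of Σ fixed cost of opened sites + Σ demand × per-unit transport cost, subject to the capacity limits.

181

Open {C, D}; cheapest assignment that respects the capacities:
  C (cap 10, load 9): S-γ — cost 9×5 = 45
  D (cap 9, load 9): S-α, S-β — cost 6×5 + 3×10 = 60
  Shipping 105, fixed 76 → total 181.
  Any other capacity-feasible assignment to {C, D} ships for at least 105.
Compare {A, D}: its best feasible assignment gives total 183.
Compare {B, C, D}: its best feasible assignment gives total 190.
Every other set of open sites that can feasibly serve all demand totals ≥ 183 even under its best assignment. Minimum: 181.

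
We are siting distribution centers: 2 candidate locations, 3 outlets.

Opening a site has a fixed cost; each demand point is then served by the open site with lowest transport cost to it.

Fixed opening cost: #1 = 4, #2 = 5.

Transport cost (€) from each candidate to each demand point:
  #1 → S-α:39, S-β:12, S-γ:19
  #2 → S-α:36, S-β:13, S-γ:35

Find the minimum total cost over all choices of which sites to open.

74

Open {#1}: assign each demand point to its cheapest open site.
  S-α→#1 39, S-β→#1 12, S-γ→#1 19
  transport cost 70, fixed 4 → total 74.
Compare {#1, #2}: transport cost 67 + fixed 9 = 76.
Compare {#2}: transport cost 84 + fixed 5 = 89.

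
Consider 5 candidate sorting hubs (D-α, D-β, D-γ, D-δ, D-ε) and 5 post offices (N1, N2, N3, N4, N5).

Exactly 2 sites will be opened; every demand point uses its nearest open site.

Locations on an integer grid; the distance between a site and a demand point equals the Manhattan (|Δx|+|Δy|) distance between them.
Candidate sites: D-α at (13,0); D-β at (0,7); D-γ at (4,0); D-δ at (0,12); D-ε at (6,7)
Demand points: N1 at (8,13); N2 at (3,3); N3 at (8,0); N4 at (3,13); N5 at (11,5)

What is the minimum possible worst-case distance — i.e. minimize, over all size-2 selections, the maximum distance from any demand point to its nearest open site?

Open {D-α, D-ε}.
  Farthest demand point is N4 at distance 9 (to D-ε); all others are ≤ 9.
With {D-β, D-ε} the worst case is 9.
With {D-γ, D-ε} the worst case is 9.
No size-2 selection achieves below 9.

9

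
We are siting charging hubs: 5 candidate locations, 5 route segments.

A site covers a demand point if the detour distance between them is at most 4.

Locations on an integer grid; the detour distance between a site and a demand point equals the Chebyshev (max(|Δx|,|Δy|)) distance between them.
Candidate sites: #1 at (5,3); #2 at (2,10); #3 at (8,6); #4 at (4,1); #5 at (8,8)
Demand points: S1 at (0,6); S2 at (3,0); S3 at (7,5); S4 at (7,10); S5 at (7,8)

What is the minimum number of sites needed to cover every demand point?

Coverage sets (demand points within 4 of each site):
  #1: {S2, S3}
  #2: {S1}
  #3: {S3, S4, S5}
  #4: {S2, S3}
  #5: {S3, S4, S5}
No 2 sites suffice: every size-2 union leaves at least one demand point uncovered.
But {#1, #2, #3} covers everything, so the minimum is 3.

3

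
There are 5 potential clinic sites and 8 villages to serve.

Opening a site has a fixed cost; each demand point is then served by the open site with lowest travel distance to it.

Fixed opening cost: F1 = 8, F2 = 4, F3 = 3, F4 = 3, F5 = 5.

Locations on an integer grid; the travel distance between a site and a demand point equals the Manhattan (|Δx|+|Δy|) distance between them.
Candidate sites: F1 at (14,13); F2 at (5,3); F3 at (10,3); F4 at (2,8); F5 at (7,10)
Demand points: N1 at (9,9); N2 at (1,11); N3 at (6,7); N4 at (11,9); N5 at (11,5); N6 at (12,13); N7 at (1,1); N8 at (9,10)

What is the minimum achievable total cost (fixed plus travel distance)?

Open {F3, F4, F5}: assign each demand point to its cheapest open site.
  N1→F5 3, N2→F4 4, N3→F5 4, N4→F5 5, N5→F3 3, N6→F5 8, N7→F4 8, N8→F5 2
  travel distance 37, fixed 11 → total 48.
Compare {F2, F3, F5}: travel distance 38 + fixed 12 = 50.
Compare {F1, F3, F4, F5}: travel distance 31 + fixed 19 = 50.
Compare {F2, F3, F4, F5}: travel distance 35 + fixed 15 = 50.
All other subsets cost ≥ 50. Minimum total cost: 48.

48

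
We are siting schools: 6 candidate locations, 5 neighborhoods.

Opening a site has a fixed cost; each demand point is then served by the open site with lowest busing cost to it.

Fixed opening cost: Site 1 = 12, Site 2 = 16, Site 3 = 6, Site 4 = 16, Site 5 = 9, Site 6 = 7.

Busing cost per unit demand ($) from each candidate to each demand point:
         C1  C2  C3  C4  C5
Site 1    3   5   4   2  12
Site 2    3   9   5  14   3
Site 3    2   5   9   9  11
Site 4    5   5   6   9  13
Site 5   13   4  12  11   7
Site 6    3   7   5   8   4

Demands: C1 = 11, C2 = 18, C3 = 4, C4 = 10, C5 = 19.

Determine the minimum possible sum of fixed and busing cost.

Open {Site 1, Site 2, Site 3, Site 5}: assign each demand point to its cheapest open site.
  C1→Site 3 11×2=22, C2→Site 5 18×4=72, C3→Site 1 4×4=16, C4→Site 1 10×2=20, C5→Site 2 19×3=57
  busing cost 187, fixed 43 → total 230.
Compare {Site 1, Site 2, Site 5}: busing cost 198 + fixed 37 = 235.
Compare {Site 1, Site 2, Site 3, Site 5, Site 6}: busing cost 187 + fixed 50 = 237.
Compare {Site 1, Site 2, Site 3}: busing cost 205 + fixed 34 = 239.
All other subsets cost ≥ 235. Minimum total cost: 230.

230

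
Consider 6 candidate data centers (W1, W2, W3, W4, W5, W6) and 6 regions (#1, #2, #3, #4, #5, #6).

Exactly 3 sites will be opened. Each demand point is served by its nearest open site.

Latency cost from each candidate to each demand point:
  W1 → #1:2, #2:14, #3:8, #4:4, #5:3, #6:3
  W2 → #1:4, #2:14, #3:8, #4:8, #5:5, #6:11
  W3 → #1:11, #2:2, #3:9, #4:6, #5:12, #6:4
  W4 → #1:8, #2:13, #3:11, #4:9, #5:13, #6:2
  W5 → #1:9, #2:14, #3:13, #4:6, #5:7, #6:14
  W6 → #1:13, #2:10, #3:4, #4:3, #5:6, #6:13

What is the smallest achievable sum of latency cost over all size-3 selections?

Open {W1, W3, W6}.
  #1→W1 2, #2→W3 2, #3→W6 4, #4→W6 3, #5→W1 3, #6→W1 3  ⇒ total 17.
Compare {W1, W3, W4}: total 21.
Compare {W1, W2, W3}: total 22.
No size-3 selection does better; minimum is 17.

17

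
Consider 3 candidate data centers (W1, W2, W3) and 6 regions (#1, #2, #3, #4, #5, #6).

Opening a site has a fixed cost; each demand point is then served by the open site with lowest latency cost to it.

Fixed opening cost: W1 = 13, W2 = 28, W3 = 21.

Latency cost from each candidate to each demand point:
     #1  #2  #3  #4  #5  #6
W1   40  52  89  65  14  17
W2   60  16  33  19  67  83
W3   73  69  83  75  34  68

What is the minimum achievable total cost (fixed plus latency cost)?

Open {W1, W2}: assign each demand point to its cheapest open site.
  #1→W1 40, #2→W2 16, #3→W2 33, #4→W2 19, #5→W1 14, #6→W1 17
  latency cost 139, fixed 41 → total 180.
Compare {W1, W2, W3}: latency cost 139 + fixed 62 = 201.
Compare {W2, W3}: latency cost 230 + fixed 49 = 279.
Compare {W1}: latency cost 277 + fixed 13 = 290.
All other subsets cost ≥ 201. Minimum total cost: 180.

180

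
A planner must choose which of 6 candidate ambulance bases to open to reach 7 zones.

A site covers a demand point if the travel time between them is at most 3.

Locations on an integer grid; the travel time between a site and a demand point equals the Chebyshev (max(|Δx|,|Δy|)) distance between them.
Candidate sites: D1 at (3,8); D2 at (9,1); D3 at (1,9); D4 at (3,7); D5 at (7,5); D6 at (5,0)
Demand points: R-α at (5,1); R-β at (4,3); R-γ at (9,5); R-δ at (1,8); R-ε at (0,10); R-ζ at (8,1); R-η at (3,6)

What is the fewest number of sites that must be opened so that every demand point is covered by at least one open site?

Coverage sets (demand points within 3 of each site):
  D1: {R-δ, R-ε, R-η}
  D2: {R-ζ}
  D3: {R-δ, R-ε, R-η}
  D4: {R-δ, R-ε, R-η}
  D5: {R-β, R-γ}
  D6: {R-α, R-β, R-ζ}
No 2 sites suffice: every size-2 union leaves at least one demand point uncovered.
But {D1, D5, D6} covers everything, so the minimum is 3.

3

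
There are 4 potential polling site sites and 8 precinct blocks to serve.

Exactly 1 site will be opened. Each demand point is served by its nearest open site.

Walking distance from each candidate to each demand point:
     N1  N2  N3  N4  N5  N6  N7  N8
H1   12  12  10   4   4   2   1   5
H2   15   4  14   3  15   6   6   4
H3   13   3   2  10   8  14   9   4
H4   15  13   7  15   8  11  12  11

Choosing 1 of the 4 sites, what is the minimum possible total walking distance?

50

Open {H1}.
  N1→H1 12, N2→H1 12, N3→H1 10, N4→H1 4, N5→H1 4, N6→H1 2, N7→H1 1, N8→H1 5  ⇒ total 50.
Compare {H3}: total 63.
Compare {H2}: total 67.
No size-1 selection does better; minimum is 50.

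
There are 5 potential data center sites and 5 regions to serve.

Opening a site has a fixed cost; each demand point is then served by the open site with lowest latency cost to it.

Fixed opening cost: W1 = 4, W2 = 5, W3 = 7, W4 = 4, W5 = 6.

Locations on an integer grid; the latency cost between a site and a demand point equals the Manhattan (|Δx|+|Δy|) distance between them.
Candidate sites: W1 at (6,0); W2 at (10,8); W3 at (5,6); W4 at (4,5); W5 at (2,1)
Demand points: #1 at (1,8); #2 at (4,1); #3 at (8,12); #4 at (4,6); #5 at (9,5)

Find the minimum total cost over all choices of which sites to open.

Open {W2, W4}: assign each demand point to its cheapest open site.
  #1→W4 6, #2→W4 4, #3→W2 6, #4→W4 1, #5→W2 4
  latency cost 21, fixed 9 → total 30.
Compare {W4}: latency cost 27 + fixed 4 = 31.
Compare {W1, W2, W4}: latency cost 20 + fixed 13 = 33.
Compare {W3}: latency cost 27 + fixed 7 = 34.
All other subsets cost ≥ 31. Minimum total cost: 30.

30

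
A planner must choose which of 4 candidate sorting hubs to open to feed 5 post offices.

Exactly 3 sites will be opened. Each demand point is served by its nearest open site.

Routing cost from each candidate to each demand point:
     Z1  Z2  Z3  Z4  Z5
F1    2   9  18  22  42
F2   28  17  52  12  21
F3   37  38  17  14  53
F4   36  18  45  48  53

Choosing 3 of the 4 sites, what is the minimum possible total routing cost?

Open {F1, F2, F3}.
  Z1→F1 2, Z2→F1 9, Z3→F3 17, Z4→F2 12, Z5→F2 21  ⇒ total 61.
Compare {F1, F2, F4}: total 62.
Compare {F1, F3, F4}: total 84.
No size-3 selection does better; minimum is 61.

61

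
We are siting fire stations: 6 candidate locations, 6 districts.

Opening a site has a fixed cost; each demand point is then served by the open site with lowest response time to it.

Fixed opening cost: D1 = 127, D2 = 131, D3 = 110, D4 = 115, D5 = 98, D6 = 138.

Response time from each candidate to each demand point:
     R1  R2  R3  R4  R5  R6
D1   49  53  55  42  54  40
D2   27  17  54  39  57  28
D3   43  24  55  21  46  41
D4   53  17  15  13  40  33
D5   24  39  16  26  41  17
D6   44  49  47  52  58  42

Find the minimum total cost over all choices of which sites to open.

261

Open {D5}: assign each demand point to its cheapest open site.
  R1→D5 24, R2→D5 39, R3→D5 16, R4→D5 26, R5→D5 41, R6→D5 17
  response time 163, fixed 98 → total 261.
Compare {D4}: response time 171 + fixed 115 = 286.
Compare {D4, D5}: response time 126 + fixed 213 = 339.
Compare {D3}: response time 230 + fixed 110 = 340.
All other subsets cost ≥ 286. Minimum total cost: 261.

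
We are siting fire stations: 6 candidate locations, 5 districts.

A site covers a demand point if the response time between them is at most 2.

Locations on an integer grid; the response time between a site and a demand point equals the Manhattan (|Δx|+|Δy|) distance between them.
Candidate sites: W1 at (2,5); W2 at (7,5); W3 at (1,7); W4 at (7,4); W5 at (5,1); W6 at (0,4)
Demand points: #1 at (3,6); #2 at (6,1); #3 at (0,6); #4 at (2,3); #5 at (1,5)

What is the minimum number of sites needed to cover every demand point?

3

Coverage sets (demand points within 2 of each site):
  W1: {#1, #4, #5}
  W2: {}
  W3: {#3, #5}
  W4: {}
  W5: {#2}
  W6: {#3, #5}
No 2 sites suffice: every size-2 union leaves at least one demand point uncovered.
But {W1, W3, W5} covers everything, so the minimum is 3.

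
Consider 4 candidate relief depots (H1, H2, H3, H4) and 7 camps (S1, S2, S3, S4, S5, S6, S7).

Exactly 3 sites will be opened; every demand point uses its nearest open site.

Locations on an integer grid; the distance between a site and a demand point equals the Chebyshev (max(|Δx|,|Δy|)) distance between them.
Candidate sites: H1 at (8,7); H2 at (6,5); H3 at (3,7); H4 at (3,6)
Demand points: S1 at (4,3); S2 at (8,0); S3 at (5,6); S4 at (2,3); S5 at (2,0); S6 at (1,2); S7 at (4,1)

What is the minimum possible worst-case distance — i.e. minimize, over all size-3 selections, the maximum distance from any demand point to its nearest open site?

Open {H1, H2, H3}.
  Farthest demand point is S2 at distance 5 (to H2); all others are ≤ 5.
With {H1, H2, H4} the worst case is 5.
With {H2, H3, H4} the worst case is 5.
No size-3 selection achieves below 5.

5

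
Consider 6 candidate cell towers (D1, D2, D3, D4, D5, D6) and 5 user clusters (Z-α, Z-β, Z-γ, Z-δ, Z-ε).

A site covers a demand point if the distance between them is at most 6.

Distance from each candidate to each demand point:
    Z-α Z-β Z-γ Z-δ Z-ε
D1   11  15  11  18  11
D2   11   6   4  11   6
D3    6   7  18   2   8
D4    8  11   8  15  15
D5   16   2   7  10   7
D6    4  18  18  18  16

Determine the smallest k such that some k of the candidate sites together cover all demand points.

2

Coverage sets (demand points within 6 of each site):
  D1: {}
  D2: {Z-β, Z-γ, Z-ε}
  D3: {Z-α, Z-δ}
  D4: {}
  D5: {Z-β}
  D6: {Z-α}
No single site covers all 5 demand points.
But {D2, D3} covers everything, so the minimum is 2.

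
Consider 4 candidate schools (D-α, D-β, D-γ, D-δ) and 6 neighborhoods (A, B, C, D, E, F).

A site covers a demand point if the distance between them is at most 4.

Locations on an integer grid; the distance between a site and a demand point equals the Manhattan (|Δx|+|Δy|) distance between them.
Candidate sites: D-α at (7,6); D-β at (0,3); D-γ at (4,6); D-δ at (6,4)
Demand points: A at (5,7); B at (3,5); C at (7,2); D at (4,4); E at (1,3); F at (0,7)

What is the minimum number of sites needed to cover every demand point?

2

Coverage sets (demand points within 4 of each site):
  D-α: {A, C}
  D-β: {E, F}
  D-γ: {A, B, D}
  D-δ: {A, B, C, D}
No single site covers all 6 demand points.
But {D-β, D-δ} covers everything, so the minimum is 2.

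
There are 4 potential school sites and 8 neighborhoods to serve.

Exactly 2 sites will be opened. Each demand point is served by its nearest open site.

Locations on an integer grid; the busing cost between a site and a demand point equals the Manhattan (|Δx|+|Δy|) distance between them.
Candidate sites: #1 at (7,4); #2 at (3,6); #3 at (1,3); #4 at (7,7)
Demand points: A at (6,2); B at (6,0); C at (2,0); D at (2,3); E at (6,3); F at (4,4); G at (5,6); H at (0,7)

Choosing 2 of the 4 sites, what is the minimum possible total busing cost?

Open {#1, #3}.
  A→#1 3, B→#1 5, C→#3 4, D→#3 1, E→#1 2, F→#1 3, G→#1 4, H→#3 5  ⇒ total 27.
Compare {#1, #2}: total 30.
Compare {#2, #3}: total 33.
No size-2 selection does better; minimum is 27.

27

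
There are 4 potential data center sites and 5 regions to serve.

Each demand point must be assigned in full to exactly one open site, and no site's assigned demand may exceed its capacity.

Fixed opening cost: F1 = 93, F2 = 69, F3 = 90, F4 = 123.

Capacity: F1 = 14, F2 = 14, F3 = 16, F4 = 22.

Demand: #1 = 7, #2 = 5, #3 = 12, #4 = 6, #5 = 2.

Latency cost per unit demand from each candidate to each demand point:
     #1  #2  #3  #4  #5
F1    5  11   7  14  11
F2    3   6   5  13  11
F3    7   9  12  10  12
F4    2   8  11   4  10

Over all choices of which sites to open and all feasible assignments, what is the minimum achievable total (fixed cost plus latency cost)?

Open {F2, F4}; cheapest assignment that respects the capacities:
  F2 (cap 14, load 12): #3 — cost 12×5 = 60
  F4 (cap 22, load 20): #1, #2, #4, #5 — cost 7×2 + 5×8 + 6×4 + 2×10 = 98
  Shipping 158, fixed 192 → total 350.
  Any other capacity-feasible assignment to {F2, F4} ships for at least 158.
Compare {F1, F4}: its best feasible assignment gives total 398.
Compare {F2, F3, F4}: its best feasible assignment gives total 440.
Every other set of open sites that can feasibly serve all demand totals ≥ 398 even under its best assignment. Minimum: 350.

350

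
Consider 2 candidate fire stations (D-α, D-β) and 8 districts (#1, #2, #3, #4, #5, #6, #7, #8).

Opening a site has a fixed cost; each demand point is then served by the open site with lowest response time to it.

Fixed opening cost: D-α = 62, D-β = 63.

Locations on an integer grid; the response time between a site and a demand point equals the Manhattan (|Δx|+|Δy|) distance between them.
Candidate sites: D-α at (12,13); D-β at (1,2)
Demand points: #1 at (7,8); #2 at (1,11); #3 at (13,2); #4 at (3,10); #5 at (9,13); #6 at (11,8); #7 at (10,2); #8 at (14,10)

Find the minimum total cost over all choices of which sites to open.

Open {D-α}: assign each demand point to its cheapest open site.
  #1→D-α 10, #2→D-α 13, #3→D-α 12, #4→D-α 12, #5→D-α 3, #6→D-α 6, #7→D-α 13, #8→D-α 5
  response time 74, fixed 62 → total 136.
Compare {D-β}: response time 108 + fixed 63 = 171.
Compare {D-α, D-β}: response time 64 + fixed 125 = 189.

136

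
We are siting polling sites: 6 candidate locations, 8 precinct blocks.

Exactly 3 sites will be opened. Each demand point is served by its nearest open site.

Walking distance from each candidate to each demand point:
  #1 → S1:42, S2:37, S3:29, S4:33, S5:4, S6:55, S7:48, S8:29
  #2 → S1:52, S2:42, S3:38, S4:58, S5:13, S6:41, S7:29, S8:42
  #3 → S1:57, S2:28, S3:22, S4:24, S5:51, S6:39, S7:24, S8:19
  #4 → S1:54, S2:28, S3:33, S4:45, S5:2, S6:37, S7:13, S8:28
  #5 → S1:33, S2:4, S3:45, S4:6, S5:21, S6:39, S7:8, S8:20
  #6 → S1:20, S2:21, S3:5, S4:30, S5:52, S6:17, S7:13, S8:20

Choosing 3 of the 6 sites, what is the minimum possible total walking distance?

82

Open {#4, #5, #6}.
  S1→#6 20, S2→#5 4, S3→#6 5, S4→#5 6, S5→#4 2, S6→#6 17, S7→#5 8, S8→#5 20  ⇒ total 82.
Compare {#1, #5, #6}: total 84.
Compare {#2, #5, #6}: total 93.
No size-3 selection does better; minimum is 82.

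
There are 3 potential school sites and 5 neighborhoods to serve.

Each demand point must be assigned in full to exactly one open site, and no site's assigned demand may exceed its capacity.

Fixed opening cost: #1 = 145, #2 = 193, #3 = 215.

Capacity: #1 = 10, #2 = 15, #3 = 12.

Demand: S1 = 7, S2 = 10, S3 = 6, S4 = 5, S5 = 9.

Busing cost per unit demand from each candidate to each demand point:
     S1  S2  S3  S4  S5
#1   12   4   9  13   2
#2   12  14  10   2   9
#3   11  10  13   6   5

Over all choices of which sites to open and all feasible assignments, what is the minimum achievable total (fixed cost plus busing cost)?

841

Open {#1, #2, #3}; cheapest assignment that respects the capacities:
  #1 (cap 10, load 10): S2 — cost 10×4 = 40
  #2 (cap 15, load 15): S3, S5 — cost 6×10 + 9×9 = 141
  #3 (cap 12, load 12): S1, S4 — cost 7×11 + 5×6 = 107
  Shipping 288, fixed 553 → total 841.
  Any other capacity-feasible assignment to {#1, #2, #3} ships for at least 288.
Total demand is 37 and no other set of sites has combined capacity ≥ 37, so {#1, #2, #3} is the only feasible choice of open sites. Minimum: 841.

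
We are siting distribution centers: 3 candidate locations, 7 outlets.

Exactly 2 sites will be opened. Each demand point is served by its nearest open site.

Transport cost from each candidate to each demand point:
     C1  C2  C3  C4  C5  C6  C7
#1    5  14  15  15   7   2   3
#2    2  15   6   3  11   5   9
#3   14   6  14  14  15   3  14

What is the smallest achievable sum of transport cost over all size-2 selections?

Open {#1, #2}.
  C1→#2 2, C2→#1 14, C3→#2 6, C4→#2 3, C5→#1 7, C6→#1 2, C7→#1 3  ⇒ total 37.
Compare {#2, #3}: total 40.
Compare {#1, #3}: total 51.

37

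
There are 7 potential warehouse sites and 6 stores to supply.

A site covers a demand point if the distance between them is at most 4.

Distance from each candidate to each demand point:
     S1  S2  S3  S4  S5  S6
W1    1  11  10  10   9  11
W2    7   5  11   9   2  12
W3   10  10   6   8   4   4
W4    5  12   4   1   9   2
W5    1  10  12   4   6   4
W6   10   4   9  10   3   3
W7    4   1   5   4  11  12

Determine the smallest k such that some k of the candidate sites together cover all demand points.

3

Coverage sets (demand points within 4 of each site):
  W1: {S1}
  W2: {S5}
  W3: {S5, S6}
  W4: {S3, S4, S6}
  W5: {S1, S4, S6}
  W6: {S2, S5, S6}
  W7: {S1, S2, S4}
No 2 sites suffice: every size-2 union leaves at least one demand point uncovered.
But {W1, W4, W6} covers everything, so the minimum is 3.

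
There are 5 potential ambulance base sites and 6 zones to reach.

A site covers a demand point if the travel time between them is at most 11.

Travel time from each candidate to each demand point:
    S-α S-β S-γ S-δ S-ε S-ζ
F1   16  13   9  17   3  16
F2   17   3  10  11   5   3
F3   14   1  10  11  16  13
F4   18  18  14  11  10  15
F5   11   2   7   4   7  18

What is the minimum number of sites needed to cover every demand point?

Coverage sets (demand points within 11 of each site):
  F1: {S-γ, S-ε}
  F2: {S-β, S-γ, S-δ, S-ε, S-ζ}
  F3: {S-β, S-γ, S-δ}
  F4: {S-δ, S-ε}
  F5: {S-α, S-β, S-γ, S-δ, S-ε}
No single site covers all 6 demand points.
But {F2, F5} covers everything, so the minimum is 2.

2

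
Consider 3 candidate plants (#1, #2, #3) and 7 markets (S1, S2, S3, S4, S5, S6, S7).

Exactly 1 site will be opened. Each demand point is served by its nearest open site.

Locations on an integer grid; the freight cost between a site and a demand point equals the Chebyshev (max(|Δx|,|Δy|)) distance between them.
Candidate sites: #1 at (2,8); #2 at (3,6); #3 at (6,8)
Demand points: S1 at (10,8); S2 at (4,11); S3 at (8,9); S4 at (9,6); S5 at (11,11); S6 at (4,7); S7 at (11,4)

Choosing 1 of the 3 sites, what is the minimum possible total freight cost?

Open {#3}.
  S1→#3 4, S2→#3 3, S3→#3 2, S4→#3 3, S5→#3 5, S6→#3 2, S7→#3 5  ⇒ total 24.
Compare {#2}: total 40.
Compare {#1}: total 44.

24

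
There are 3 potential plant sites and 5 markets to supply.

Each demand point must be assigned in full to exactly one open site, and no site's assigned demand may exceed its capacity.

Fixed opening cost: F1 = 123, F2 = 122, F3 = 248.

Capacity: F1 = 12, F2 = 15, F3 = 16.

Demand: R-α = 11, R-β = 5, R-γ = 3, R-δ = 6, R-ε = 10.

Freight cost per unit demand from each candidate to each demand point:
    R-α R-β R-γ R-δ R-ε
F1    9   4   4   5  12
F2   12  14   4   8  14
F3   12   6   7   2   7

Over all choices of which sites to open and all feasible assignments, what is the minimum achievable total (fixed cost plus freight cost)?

739

Open {F1, F2, F3}; cheapest assignment that respects the capacities:
  F1 (cap 12, load 8): R-β, R-γ — cost 5×4 + 3×4 = 32
  F2 (cap 15, load 11): R-α — cost 11×12 = 132
  F3 (cap 16, load 16): R-δ, R-ε — cost 6×2 + 10×7 = 82
  Shipping 246, fixed 493 → total 739.
  Any other capacity-feasible assignment to {F1, F2, F3} ships for at least 246.
Total demand is 35 and no other set of sites has combined capacity ≥ 35, so {F1, F2, F3} is the only feasible choice of open sites. Minimum: 739.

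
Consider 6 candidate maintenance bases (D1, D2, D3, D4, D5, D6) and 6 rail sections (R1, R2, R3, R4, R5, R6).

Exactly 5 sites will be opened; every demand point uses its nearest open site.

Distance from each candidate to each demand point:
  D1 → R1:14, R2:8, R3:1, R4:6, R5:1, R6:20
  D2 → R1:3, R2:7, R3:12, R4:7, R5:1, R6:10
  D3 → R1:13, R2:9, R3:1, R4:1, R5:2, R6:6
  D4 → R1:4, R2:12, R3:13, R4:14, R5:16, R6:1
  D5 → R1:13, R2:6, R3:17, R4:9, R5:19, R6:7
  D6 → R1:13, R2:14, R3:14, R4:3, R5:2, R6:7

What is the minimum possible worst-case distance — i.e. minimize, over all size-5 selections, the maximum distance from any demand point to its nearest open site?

6

Open {D1, D2, D3, D4, D5}.
  Farthest demand point is R2 at distance 6 (to D5); all others are ≤ 6.
With {D1, D2, D3, D5, D6} the worst case is 6.
With {D1, D2, D4, D5, D6} the worst case is 6.
No size-5 selection achieves below 6.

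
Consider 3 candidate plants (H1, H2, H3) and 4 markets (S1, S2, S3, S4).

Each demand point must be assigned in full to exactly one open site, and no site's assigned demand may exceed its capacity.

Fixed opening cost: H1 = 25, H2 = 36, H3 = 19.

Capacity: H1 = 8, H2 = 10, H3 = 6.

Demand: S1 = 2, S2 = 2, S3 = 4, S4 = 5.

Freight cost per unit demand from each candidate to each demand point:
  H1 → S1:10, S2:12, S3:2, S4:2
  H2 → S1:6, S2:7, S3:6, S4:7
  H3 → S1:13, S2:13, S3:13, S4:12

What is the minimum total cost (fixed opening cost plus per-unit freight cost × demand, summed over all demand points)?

121

Open {H1, H2}; cheapest assignment that respects the capacities:
  H1 (cap 8, load 5): S4 — cost 5×2 = 10
  H2 (cap 10, load 8): S1, S2, S3 — cost 2×6 + 2×7 + 4×6 = 50
  Shipping 60, fixed 61 → total 121.
  Any other capacity-feasible assignment to {H1, H2} ships for at least 60.
Compare {H1, H2, H3}: its best feasible assignment gives total 140.
Compare {H1, H3}: its best feasible assignment gives total 152.
Every other set of open sites that can feasibly serve all demand totals ≥ 140 even under its best assignment. Minimum: 121.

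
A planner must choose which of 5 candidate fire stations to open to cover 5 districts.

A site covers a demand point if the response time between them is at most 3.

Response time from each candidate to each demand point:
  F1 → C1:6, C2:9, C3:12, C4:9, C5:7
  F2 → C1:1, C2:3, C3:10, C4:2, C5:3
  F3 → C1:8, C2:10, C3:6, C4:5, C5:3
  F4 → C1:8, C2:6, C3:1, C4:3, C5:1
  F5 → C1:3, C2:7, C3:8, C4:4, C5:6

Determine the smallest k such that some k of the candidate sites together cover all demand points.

Coverage sets (demand points within 3 of each site):
  F1: {}
  F2: {C1, C2, C4, C5}
  F3: {C5}
  F4: {C3, C4, C5}
  F5: {C1}
No single site covers all 5 demand points.
But {F2, F4} covers everything, so the minimum is 2.

2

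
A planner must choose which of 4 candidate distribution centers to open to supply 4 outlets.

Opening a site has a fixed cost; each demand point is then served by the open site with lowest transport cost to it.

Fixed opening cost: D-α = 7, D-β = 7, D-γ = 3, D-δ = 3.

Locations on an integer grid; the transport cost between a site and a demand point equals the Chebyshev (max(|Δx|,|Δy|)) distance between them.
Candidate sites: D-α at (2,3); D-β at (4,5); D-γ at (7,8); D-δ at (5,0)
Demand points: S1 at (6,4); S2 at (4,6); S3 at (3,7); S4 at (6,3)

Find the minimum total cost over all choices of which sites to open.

Open {D-β}: assign each demand point to its cheapest open site.
  S1→D-β 2, S2→D-β 1, S3→D-β 2, S4→D-β 2
  transport cost 7, fixed 7 → total 14.
Compare {D-β, D-γ}: transport cost 7 + fixed 10 = 17.
Compare {D-β, D-δ}: transport cost 7 + fixed 10 = 17.
Compare {D-γ}: transport cost 16 + fixed 3 = 19.
All other subsets cost ≥ 17. Minimum total cost: 14.

14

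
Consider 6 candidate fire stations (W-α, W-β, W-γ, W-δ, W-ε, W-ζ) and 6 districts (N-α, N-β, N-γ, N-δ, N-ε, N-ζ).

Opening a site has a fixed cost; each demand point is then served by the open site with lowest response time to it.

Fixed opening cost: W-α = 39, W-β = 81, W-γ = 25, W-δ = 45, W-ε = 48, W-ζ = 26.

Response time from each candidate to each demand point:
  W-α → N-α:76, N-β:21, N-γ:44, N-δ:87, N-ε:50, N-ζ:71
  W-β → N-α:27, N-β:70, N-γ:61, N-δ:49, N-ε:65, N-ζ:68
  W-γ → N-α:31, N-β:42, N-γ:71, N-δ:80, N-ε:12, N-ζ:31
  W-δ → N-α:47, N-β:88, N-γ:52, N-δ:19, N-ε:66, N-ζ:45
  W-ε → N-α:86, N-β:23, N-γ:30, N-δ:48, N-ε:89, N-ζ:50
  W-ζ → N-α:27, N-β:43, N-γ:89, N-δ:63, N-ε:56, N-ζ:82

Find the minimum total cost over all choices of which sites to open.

248

Open {W-γ, W-ε}: assign each demand point to its cheapest open site.
  N-α→W-γ 31, N-β→W-ε 23, N-γ→W-ε 30, N-δ→W-ε 48, N-ε→W-γ 12, N-ζ→W-γ 31
  response time 175, fixed 73 → total 248.
Compare {W-γ, W-δ}: response time 187 + fixed 70 = 257.
Compare {W-γ, W-δ, W-ε}: response time 146 + fixed 118 = 264.
Compare {W-α, W-γ, W-δ}: response time 158 + fixed 109 = 267.
All other subsets cost ≥ 257. Minimum total cost: 248.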